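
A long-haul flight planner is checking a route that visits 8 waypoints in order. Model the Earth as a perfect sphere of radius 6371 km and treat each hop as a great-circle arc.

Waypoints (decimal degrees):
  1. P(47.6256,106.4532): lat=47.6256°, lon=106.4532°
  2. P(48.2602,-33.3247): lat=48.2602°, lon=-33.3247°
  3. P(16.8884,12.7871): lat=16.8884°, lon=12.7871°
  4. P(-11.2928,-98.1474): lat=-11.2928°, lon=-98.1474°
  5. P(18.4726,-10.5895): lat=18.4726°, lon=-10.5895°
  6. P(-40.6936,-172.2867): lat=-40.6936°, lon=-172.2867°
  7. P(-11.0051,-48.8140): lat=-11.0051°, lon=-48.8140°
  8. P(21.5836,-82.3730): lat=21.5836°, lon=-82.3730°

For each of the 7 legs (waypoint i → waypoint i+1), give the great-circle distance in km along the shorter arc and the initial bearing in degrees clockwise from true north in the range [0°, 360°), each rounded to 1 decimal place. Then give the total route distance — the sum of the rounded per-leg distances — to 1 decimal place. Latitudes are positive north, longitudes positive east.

Leg 1: dist=8668.4 km, bearing=333.9°
Leg 2: dist=5428.8 km, bearing=113.6°
Leg 3: dist=12574.9 km, bearing=264.7°
Leg 4: dist=10150.4 km, bearing=71.4°
Leg 5: dist=16989.7 km, bearing=211.4°
Leg 6: dist=11855.6 km, bearing=121.3°
Leg 7: dist=5152.5 km, bearing=314.7°
Total: 70820.3 km

Leg 1: φ1=0.8312235, φ2=0.8422994, Δφ=0.0110759, Δλ=-2.4395846 rad; a=sin²(Δφ/2)+cosφ1·cosφ2·sin²(Δλ/2)=0.3956792005; c=2·atan2(√a, √(1-a))=1.360610543; dist=6371·c=8668.4498 ≈ 8668.4 km; running total=8668.4 km
Leg 1 bearing: y=sinΔλ·cosφ2=-0.42990881, x=cosφ1·sinφ2-sinφ1·cosφ2·cosΔλ=0.87843446; θ=atan2(y, x)=-26.0773° <0 so +360° → 333.9227° ≈ 333.9°
Leg 2: φ1=0.8422994, φ2=0.2947582, Δφ=-0.5475412, Δλ=0.8048027 rad; a=sin²(Δφ/2)+cosφ1·cosφ2·sin²(Δλ/2)=0.1708008530; c=2·atan2(√a, √(1-a))=0.852107585; dist=6371·c=5428.777 ≈ 5428.8 km; running total=14097.2 km
Leg 2 bearing: y=sinΔλ·cosφ2=0.68961212, x=cosφ1·sinφ2-sinφ1·cosφ2·cosΔλ=-0.30157389; θ=atan2(y, x)=113.6202° ≈ 113.6°
Leg 3: φ1=0.2947582, φ2=-0.1970965, Δφ=-0.4918547, Δλ=-1.9361723 rad; a=sin²(Δφ/2)+cosφ1·cosφ2·sin²(Δλ/2)=0.6960799550; c=2·atan2(√a, √(1-a))=1.973774739; dist=6371·c=12574.919 ≈ 12574.9 km; running total=26672.1 km
Leg 3 bearing: y=sinΔλ·cosφ2=-0.91590678, x=cosφ1·sinφ2-sinφ1·cosφ2·cosΔλ=-0.08558836; θ=atan2(y, x)=-95.3386° <0 so +360° → 264.6614° ≈ 264.7°
Leg 4: φ1=-0.1970965, φ2=0.3224077, Δφ=0.5195042, Δλ=1.5281736 rad; a=sin²(Δφ/2)+cosφ1·cosφ2·sin²(Δλ/2)=0.5112074172; c=2·atan2(√a, √(1-a))=1.593213039; dist=6371·c=10150.360 ≈ 10150.4 km; running total=36822.5 km
Leg 4 bearing: y=sinΔλ·cosφ2=0.94761387, x=cosφ1·sinφ2-sinφ1·cosφ2·cosΔλ=0.31863070; θ=atan2(y, x)=71.4150° ≈ 71.4°
Leg 5: φ1=0.3224077, φ2=-0.7102373, Δφ=-1.0326450, Δλ=-2.8221485 rad; a=sin²(Δφ/2)+cosφ1·cosφ2·sin²(Δλ/2)=0.9446754001; c=2·atan2(√a, √(1-a))=2.666719662; dist=6371·c=16989.671 ≈ 16989.7 km; running total=53812.2 km
Leg 5 bearing: y=sinΔλ·cosφ2=-0.23810651, x=cosφ1·sinφ2-sinφ1·cosφ2·cosΔλ=-0.39033376; θ=atan2(y, x)=-148.6165° <0 so +360° → 211.3835° ≈ 211.4°
Leg 6: φ1=-0.7102373, φ2=-0.1920752, Δφ=0.5181621, Δλ=2.1550052 rad; a=sin²(Δφ/2)+cosφ1·cosφ2·sin²(Δλ/2)=0.6430119769; c=2·atan2(√a, √(1-a))=1.860871182; dist=6371·c=11855.610 ≈ 11855.6 km; running total=65667.8 km
Leg 6 bearing: y=sinΔλ·cosφ2=0.81880888, x=cosφ1·sinφ2-sinφ1·cosφ2·cosΔλ=-0.49773720; θ=atan2(y, x)=121.2946° ≈ 121.3°
Leg 7: φ1=-0.1920752, φ2=0.3767049, Δφ=0.5687801, Δλ=-0.5857150 rad; a=sin²(Δφ/2)+cosφ1·cosφ2·sin²(Δλ/2)=0.1547932461; c=2·atan2(√a, √(1-a))=0.808735825; dist=6371·c=5152.456 ≈ 5152.5 km; running total=70820.3 km
Leg 7 bearing: y=sinΔλ·cosφ2=-0.51403437, x=cosφ1·sinφ2-sinφ1·cosφ2·cosΔλ=0.50901655; θ=atan2(y, x)=-45.2810° <0 so +360° → 314.7190° ≈ 314.7°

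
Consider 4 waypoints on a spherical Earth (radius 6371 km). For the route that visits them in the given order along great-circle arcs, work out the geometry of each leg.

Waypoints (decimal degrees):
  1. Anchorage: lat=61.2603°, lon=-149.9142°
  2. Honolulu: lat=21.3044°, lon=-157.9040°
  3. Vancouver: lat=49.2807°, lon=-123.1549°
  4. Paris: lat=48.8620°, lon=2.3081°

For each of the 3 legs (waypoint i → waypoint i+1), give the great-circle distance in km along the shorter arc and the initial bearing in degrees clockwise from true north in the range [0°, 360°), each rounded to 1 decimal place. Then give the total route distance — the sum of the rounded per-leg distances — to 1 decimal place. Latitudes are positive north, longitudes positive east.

Leg 1: φ1=1.0691939, φ2=0.3718319, Δφ=-0.6973620, Δλ=-0.1394483 rad; a=sin²(Δφ/2)+cosφ1·cosφ2·sin²(Δλ/2)=0.1189047923; c=2·atan2(√a, √(1-a))=0.704106269; dist=6371·c=4485.861 ≈ 4485.9 km; running total=4485.9 km
Leg 1 bearing: y=sinΔλ·cosφ2=-0.12949823, x=cosφ1·sinφ2-sinφ1·cosφ2·cosΔλ=-0.63426807; θ=atan2(y, x)=-168.4605° <0 so +360° → 191.5395° ≈ 191.5°
Leg 2: φ1=0.3718319, φ2=0.8601105, Δφ=0.4882785, Δλ=0.6064862 rad; a=sin²(Δφ/2)+cosφ1·cosφ2·sin²(Δλ/2)=0.1126256060; c=2·atan2(√a, √(1-a))=0.684478647; dist=6371·c=4360.813 ≈ 4360.8 km; running total=8846.7 km
Leg 2 bearing: y=sinΔλ·cosφ2=0.37183110, x=cosφ1·sinφ2-sinφ1·cosφ2·cosΔλ=0.51137652; θ=atan2(y, x)=36.0216° ≈ 36.0°
Leg 3: φ1=0.8601105, φ2=0.8528028, Δφ=-0.0073077, Δλ=2.1897424 rad; a=sin²(Δφ/2)+cosφ1·cosφ2·sin²(Δλ/2)=0.3390933965; c=2·atan2(√a, √(1-a))=1.243152378; dist=6371·c=7920.124 ≈ 7920.1 km; running total=16766.8 km
Leg 3 bearing: y=sinΔλ·cosφ2=0.53583274, x=cosφ1·sinφ2-sinφ1·cosφ2·cosΔλ=0.78058922; θ=atan2(y, x)=34.4675° ≈ 34.5°

Leg 1: dist=4485.9 km, bearing=191.5°
Leg 2: dist=4360.8 km, bearing=36.0°
Leg 3: dist=7920.1 km, bearing=34.5°
Total: 16766.8 km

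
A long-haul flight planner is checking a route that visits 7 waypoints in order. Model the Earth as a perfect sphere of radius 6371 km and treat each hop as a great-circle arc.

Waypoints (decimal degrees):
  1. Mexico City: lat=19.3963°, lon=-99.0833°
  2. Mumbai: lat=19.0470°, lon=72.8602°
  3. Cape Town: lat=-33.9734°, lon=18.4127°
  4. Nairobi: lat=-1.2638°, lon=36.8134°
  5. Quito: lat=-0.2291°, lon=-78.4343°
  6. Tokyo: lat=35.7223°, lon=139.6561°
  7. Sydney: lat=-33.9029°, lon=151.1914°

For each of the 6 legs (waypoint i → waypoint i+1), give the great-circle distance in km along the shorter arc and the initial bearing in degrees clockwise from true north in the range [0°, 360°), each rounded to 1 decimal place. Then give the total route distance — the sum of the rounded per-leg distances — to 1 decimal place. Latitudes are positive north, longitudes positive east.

Leg 1: dist=15651.0 km, bearing=12.1°
Leg 2: dist=8243.0 km, bearing=224.5°
Leg 3: dist=4110.0 km, bearing=31.7°
Leg 4: dist=12813.6 km, bearing=269.2°
Leg 5: dist=14442.9 km, bearing=319.3°
Leg 6: dist=7834.2 km, bearing=169.9°
Total: 63094.7 km

Leg 1: φ1=0.3385293, φ2=0.3324329, Δφ=-0.0060964, Δλ=3.0009802 rad; a=sin²(Δφ/2)+cosφ1·cosφ2·sin²(Δλ/2)=0.8872120034; c=2·atan2(√a, √(1-a))=2.456600493; dist=6371·c=15651.002 ≈ 15651.0 km; running total=15651.0 km
Leg 1 bearing: y=sinΔλ·cosφ2=0.13247653, x=cosφ1·sinφ2-sinφ1·cosφ2·cosΔλ=0.61864160; θ=atan2(y, x)=12.0868° ≈ 12.1°
Leg 2: φ1=0.3324329, φ2=-0.5929477, Δφ=-0.9253806, Δλ=-0.9502881 rad; a=sin²(Δφ/2)+cosφ1·cosφ2·sin²(Δλ/2)=0.3632846298; c=2·atan2(√a, √(1-a))=1.293838434; dist=6371·c=8243.045 ≈ 8243.0 km; running total=23894.0 km
Leg 2 bearing: y=sinΔλ·cosφ2=-0.67470208, x=cosφ1·sinφ2-sinφ1·cosφ2·cosΔλ=-0.68557474; θ=atan2(y, x)=-135.4580° <0 so +360° → 224.5420° ≈ 224.5°
Leg 3: φ1=-0.5929477, φ2=-0.0220575, Δφ=0.5708902, Δλ=0.3211528 rad; a=sin²(Δφ/2)+cosφ1·cosφ2·sin²(Δλ/2)=0.1004848035; c=2·atan2(√a, √(1-a))=0.645115384; dist=6371·c=4110.030 ≈ 4110.0 km; running total=28004.0 km
Leg 3 bearing: y=sinΔλ·cosφ2=0.31558384, x=cosφ1·sinφ2-sinφ1·cosφ2·cosΔλ=0.51181761; θ=atan2(y, x)=31.6577° ≈ 31.7°
Leg 4: φ1=-0.0220575, φ2=-0.0039985, Δφ=0.0180589, Δλ=-2.0114518 rad; a=sin²(Δφ/2)+cosφ1·cosφ2·sin²(Δλ/2)=0.7131685382; c=2·atan2(√a, √(1-a))=2.011235842; dist=6371·c=12813.584 ≈ 12813.6 km; running total=40817.6 km
Leg 4 bearing: y=sinΔλ·cosφ2=-0.90446504, x=cosφ1·sinφ2-sinφ1·cosφ2·cosΔλ=-0.01340495; θ=atan2(y, x)=-90.8491° <0 so +360° → 269.1509° ≈ 269.2°
Leg 5: φ1=-0.0039985, φ2=0.6234718, Δφ=0.6274703, Δλ=3.8063955 rad; a=sin²(Δφ/2)+cosφ1·cosφ2·sin²(Δλ/2)=0.8206457922; c=2·atan2(√a, √(1-a))=2.266976702; dist=6371·c=14442.909 ≈ 14442.9 km; running total=55260.5 km
Leg 5 bearing: y=sinΔλ·cosφ2=-0.50083744, x=cosφ1·sinφ2-sinφ1·cosφ2·cosΔλ=0.58129765; θ=atan2(y, x)=-40.7477° <0 so +360° → 319.2523° ≈ 319.3°
Leg 6: φ1=0.6234718, φ2=-0.5917172, Δφ=-1.2151890, Δλ=0.2013290 rad; a=sin²(Δφ/2)+cosφ1·cosφ2·sin²(Δλ/2)=0.3327252046; c=2·atan2(√a, √(1-a))=1.229669087; dist=6371·c=7834.222 ≈ 7834.2 km; running total=63094.7 km
Leg 6 bearing: y=sinΔλ·cosφ2=0.16597326, x=cosφ1·sinφ2-sinφ1·cosφ2·cosΔλ=-0.92764726; θ=atan2(y, x)=169.8561° ≈ 169.9°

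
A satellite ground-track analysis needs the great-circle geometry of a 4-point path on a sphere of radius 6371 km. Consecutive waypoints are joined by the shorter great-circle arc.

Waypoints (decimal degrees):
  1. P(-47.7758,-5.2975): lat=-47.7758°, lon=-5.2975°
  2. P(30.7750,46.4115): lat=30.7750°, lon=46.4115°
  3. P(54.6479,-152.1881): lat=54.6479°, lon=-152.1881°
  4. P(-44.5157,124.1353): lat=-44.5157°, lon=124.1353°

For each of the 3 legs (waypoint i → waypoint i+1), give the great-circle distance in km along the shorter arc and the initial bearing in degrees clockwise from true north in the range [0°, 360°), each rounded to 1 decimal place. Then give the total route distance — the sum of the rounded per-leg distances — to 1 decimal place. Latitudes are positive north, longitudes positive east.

Leg 1: dist=10142.1 km, bearing=42.4°
Leg 2: dist=10350.7 km, bearing=10.7°
Leg 3: dist=13539.3 km, bearing=236.5°
Total: 34032.1 km

Leg 1: φ1=-0.8338450, φ2=0.5371251, Δφ=1.3709701, Δλ=0.9024923 rad; a=sin²(Δφ/2)+cosφ1·cosφ2·sin²(Δλ/2)=0.5105558420; c=2·atan2(√a, √(1-a))=1.591909579; dist=6371·c=10142.056 ≈ 10142.1 km; running total=10142.1 km
Leg 1 bearing: y=sinΔλ·cosφ2=0.67435034, x=cosφ1·sinφ2-sinφ1·cosφ2·cosΔλ=0.73810969; θ=atan2(y, x)=42.4154° ≈ 42.4°
Leg 2: φ1=0.5371251, φ2=0.9537858, Δφ=0.4166607, Δλ=-3.4662169 rad; a=sin²(Δφ/2)+cosφ1·cosφ2·sin²(Δλ/2)=0.5269180536; c=2·atan2(√a, √(1-a))=1.624658474; dist=6371·c=10350.699 ≈ 10350.7 km; running total=20492.8 km
Leg 2 bearing: y=sinΔλ·cosφ2=0.18454587, x=cosφ1·sinφ2-sinφ1·cosφ2·cosΔλ=0.98134830; θ=atan2(y, x)=10.6503° ≈ 10.7°
Leg 3: φ1=0.9537858, φ2=-0.7769455, Δφ=-1.7307313, Δλ=4.8227531 rad; a=sin²(Δφ/2)+cosφ1·cosφ2·sin²(Δλ/2)=0.7631940568; c=2·atan2(√a, √(1-a))=2.125143222; dist=6371·c=13539.287 ≈ 13539.3 km; running total=34032.1 km
Leg 3 bearing: y=sinΔλ·cosφ2=-0.70872015, x=cosφ1·sinφ2-sinφ1·cosφ2·cosΔλ=-0.46971406; θ=atan2(y, x)=-123.5350° <0 so +360° → 236.4650° ≈ 236.5°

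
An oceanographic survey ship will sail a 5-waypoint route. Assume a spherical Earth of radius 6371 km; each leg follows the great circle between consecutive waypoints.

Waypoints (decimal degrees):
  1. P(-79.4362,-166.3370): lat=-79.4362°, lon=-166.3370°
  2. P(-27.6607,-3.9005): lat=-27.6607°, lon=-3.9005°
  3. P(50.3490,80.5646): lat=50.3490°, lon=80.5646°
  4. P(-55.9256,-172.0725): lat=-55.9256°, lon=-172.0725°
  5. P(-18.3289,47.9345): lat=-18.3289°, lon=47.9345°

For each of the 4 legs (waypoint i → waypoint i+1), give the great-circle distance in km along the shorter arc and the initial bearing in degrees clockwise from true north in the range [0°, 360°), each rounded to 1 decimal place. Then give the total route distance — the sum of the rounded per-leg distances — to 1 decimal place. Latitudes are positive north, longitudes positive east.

Leg 1: φ1=-1.3864232, φ2=-0.4827703, Δφ=0.9036529, Δλ=2.8350518 rad; a=sin²(Δφ/2)+cosφ1·cosφ2·sin²(Δλ/2)=0.3492209174; c=2·atan2(√a, √(1-a))=1.264469851; dist=6371·c=8055.937 ≈ 8055.9 km; running total=8055.9 km
Leg 1 bearing: y=sinΔλ·cosφ2=0.26727484, x=cosφ1·sinφ2-sinφ1·cosφ2·cosΔλ=-0.91521956; θ=atan2(y, x)=163.7204° ≈ 163.7°
Leg 2: φ1=-0.4827703, φ2=0.8787558, Δφ=1.3615261, Δλ=1.4741941 rad; a=sin²(Δφ/2)+cosφ1·cosφ2·sin²(Δλ/2)=0.6514612394; c=2·atan2(√a, √(1-a))=1.878554053; dist=6371·c=11968.268 ≈ 11968.3 km; running total=20024.2 km
Leg 2 bearing: y=sinΔλ·cosφ2=0.63513448, x=cosφ1·sinφ2-sinφ1·cosφ2·cosΔλ=0.71052246; θ=atan2(y, x)=41.7935° ≈ 41.8°
Leg 3: φ1=0.8787558, φ2=-0.9760859, Δφ=-1.8548417, Δλ=-4.4093492 rad; a=sin²(Δφ/2)+cosφ1·cosφ2·sin²(Δλ/2)=0.8722221109; c=2·atan2(√a, √(1-a))=2.410498385; dist=6371·c=15357.285 ≈ 15357.3 km; running total=35381.5 km
Leg 3 bearing: y=sinΔλ·cosφ2=0.53473961, x=cosφ1·sinφ2-sinφ1·cosφ2·cosΔλ=-0.39982040; θ=atan2(y, x)=126.7852° ≈ 126.8°
Leg 4: φ1=-0.9760859, φ2=-0.3198997, Δφ=0.6561862, Δλ=3.8398465 rad; a=sin²(Δφ/2)+cosφ1·cosφ2·sin²(Δλ/2)=0.5734475186; c=2·atan2(√a, √(1-a))=1.718224848; dist=6371·c=10946.811 ≈ 10946.8 km; running total=46328.3 km
Leg 4 bearing: y=sinΔλ·cosφ2=-0.61026589, x=cosφ1·sinφ2-sinφ1·cosφ2·cosΔλ=-0.77845834; θ=atan2(y, x)=-141.9056° <0 so +360° → 218.0944° ≈ 218.1°

Leg 1: dist=8055.9 km, bearing=163.7°
Leg 2: dist=11968.3 km, bearing=41.8°
Leg 3: dist=15357.3 km, bearing=126.8°
Leg 4: dist=10946.8 km, bearing=218.1°
Total: 46328.3 km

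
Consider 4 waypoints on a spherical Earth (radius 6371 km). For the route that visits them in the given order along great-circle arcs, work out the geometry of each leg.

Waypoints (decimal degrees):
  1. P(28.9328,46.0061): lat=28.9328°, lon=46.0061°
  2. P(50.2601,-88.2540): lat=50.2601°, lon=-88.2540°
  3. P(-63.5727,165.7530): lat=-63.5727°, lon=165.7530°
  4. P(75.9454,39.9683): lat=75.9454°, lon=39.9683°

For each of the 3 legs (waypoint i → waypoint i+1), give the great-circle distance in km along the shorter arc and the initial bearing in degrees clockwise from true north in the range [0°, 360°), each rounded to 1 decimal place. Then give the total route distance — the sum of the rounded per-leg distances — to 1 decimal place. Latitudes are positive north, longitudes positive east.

Leg 1: φ1=0.5049726, φ2=0.8772042, Δφ=0.3722316, Δλ=-2.3432808 rad; a=sin²(Δφ/2)+cosφ1·cosφ2·sin²(Δλ/2)=0.5092421281; c=2·atan2(√a, √(1-a))=1.589281636; dist=6371·c=10125.313 ≈ 10125.3 km; running total=10125.3 km
Leg 1 bearing: y=sinΔλ·cosφ2=-0.45785567, x=cosφ1·sinφ2-sinφ1·cosφ2·cosΔλ=0.88883436; θ=atan2(y, x)=-27.2539° <0 so +360° → 332.7461° ≈ 332.7°
Leg 2: φ1=0.8772042, φ2=-1.1095529, Δφ=-1.9867572, Δλ=4.4332585 rad; a=sin²(Δφ/2)+cosφ1·cosφ2·sin²(Δλ/2)=0.8834961069; c=2·atan2(√a, √(1-a))=2.444936720; dist=6371·c=15576.692 ≈ 15576.7 km; running total=25702.0 km
Leg 2 bearing: y=sinΔλ·cosφ2=-0.42783595, x=cosφ1·sinφ2-sinφ1·cosφ2·cosΔλ=-0.47820429; θ=atan2(y, x)=-138.1819° <0 so +360° → 221.8181° ≈ 221.8°
Leg 3: φ1=-1.1095529, φ2=1.3254973, Δφ=2.4350502, Δλ=-2.1953572 rad; a=sin²(Δφ/2)+cosφ1·cosφ2·sin²(Δλ/2)=0.9659462971; c=2·atan2(√a, √(1-a))=2.770392263; dist=6371·c=17650.169 ≈ 17650.2 km; running total=43352.2 km
Leg 3 bearing: y=sinΔλ·cosφ2=-0.19700188, x=cosφ1·sinφ2-sinφ1·cosφ2·cosΔλ=0.30457586; θ=atan2(y, x)=-32.8951° <0 so +360° → 327.1049° ≈ 327.1°

Leg 1: dist=10125.3 km, bearing=332.7°
Leg 2: dist=15576.7 km, bearing=221.8°
Leg 3: dist=17650.2 km, bearing=327.1°
Total: 43352.2 km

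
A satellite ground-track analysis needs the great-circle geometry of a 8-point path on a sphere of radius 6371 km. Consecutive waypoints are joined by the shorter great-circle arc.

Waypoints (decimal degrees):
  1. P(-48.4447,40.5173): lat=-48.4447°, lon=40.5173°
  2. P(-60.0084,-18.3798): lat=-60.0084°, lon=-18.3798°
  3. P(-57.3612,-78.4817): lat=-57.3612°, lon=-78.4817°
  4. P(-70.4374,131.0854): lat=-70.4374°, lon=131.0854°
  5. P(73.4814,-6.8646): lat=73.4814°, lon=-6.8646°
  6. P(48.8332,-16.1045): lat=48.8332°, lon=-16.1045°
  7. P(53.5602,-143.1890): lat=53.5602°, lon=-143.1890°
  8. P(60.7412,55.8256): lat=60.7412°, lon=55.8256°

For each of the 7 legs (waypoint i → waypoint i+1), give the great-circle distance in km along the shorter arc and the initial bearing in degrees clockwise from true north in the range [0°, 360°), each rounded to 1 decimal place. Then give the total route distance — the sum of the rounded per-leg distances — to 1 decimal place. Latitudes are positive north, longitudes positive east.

Leg 1: φ1=-0.8455195, φ2=-1.0473442, Δφ=-0.2018246, Δλ=-1.0279483 rad; a=sin²(Δφ/2)+cosφ1·cosφ2·sin²(Δλ/2)=0.0902972417; c=2·atan2(√a, √(1-a))=0.610423183; dist=6371·c=3889.006 ≈ 3889.0 km; running total=3889.0 km
Leg 1 bearing: y=sinΔλ·cosφ2=-0.42801175, x=cosφ1·sinφ2-sinφ1·cosφ2·cosΔλ=-0.38128800; θ=atan2(y, x)=-131.6958° <0 so +360° → 228.3042° ≈ 228.3°
Leg 2: φ1=-1.0473442, φ2=-1.0011418, Δφ=0.0462024, Δλ=-1.0489760 rad; a=sin²(Δφ/2)+cosφ1·cosφ2·sin²(Δλ/2)=0.0681418237; c=2·atan2(√a, √(1-a))=0.528198571; dist=6371·c=3365.153 ≈ 3365.2 km; running total=7254.2 km
Leg 2 bearing: y=sinΔλ·cosφ2=-0.46756201, x=cosφ1·sinφ2-sinφ1·cosφ2·cosΔλ=-0.18809526; θ=atan2(y, x)=-111.9144° <0 so +360° → 248.0856° ≈ 248.1°
Leg 3: φ1=-1.0011418, φ2=-1.2293645, Δφ=-0.2282227, Δλ=3.6576359 rad; a=sin²(Δφ/2)+cosφ1·cosφ2·sin²(Δλ/2)=0.1817976943; c=2·atan2(√a, √(1-a))=0.880968206; dist=6371·c=5612.648 ≈ 5612.6 km; running total=12866.8 km
Leg 3 bearing: y=sinΔλ·cosφ2=-0.16522260, x=cosφ1·sinφ2-sinφ1·cosφ2·cosΔλ=-0.75345250; θ=atan2(y, x)=-167.6315° <0 so +360° → 192.3685° ≈ 192.4°
Leg 4: φ1=-1.2293645, φ2=1.2824924, Δφ=2.5118569, Δλ=-2.4076817 rad; a=sin²(Δφ/2)+cosφ1·cosφ2·sin²(Δλ/2)=0.9870400314; c=2·atan2(√a, √(1-a))=2.913414252; dist=6371·c=18561.362 ≈ 18561.4 km; running total=31428.2 km
Leg 4 bearing: y=sinΔλ·cosφ2=-0.19043594, x=cosφ1·sinφ2-sinφ1·cosφ2·cosΔλ=0.12207450; θ=atan2(y, x)=-57.3391° <0 so +360° → 302.6609° ≈ 302.7°
Leg 5: φ1=1.2824924, φ2=0.8523001, Δφ=-0.4301922, Δλ=-0.1612667 rad; a=sin²(Δφ/2)+cosφ1·cosφ2·sin²(Δλ/2)=0.0467714271; c=2·atan2(√a, √(1-a))=0.435978766; dist=6371·c=2777.621 ≈ 2777.6 km; running total=34205.8 km
Leg 5 bearing: y=sinΔλ·cosφ2=-0.10569481, x=cosφ1·sinφ2-sinφ1·cosφ2·cosΔλ=-0.40885701; θ=atan2(y, x)=-165.5056° <0 so +360° → 194.4944° ≈ 194.5°
Leg 6: φ1=0.8523001, φ2=0.9348018, Δφ=0.0825017, Δλ=-2.2180430 rad; a=sin²(Δφ/2)+cosφ1·cosφ2·sin²(Δλ/2)=0.3150759619; c=2·atan2(√a, √(1-a))=1.191950830; dist=6371·c=7593.919 ≈ 7593.9 km; running total=41799.7 km
Leg 6 bearing: y=sinΔλ·cosφ2=-0.47384410, x=cosφ1·sinφ2-sinφ1·cosφ2·cosΔλ=0.79917718; θ=atan2(y, x)=-30.6643° <0 so +360° → 329.3357° ≈ 329.3°
Leg 7: φ1=0.9348018, φ2=1.0601339, Δφ=0.1253321, Δλ=3.4734600 rad; a=sin²(Δφ/2)+cosφ1·cosφ2·sin²(Δλ/2)=0.2863113938; c=2·atan2(√a, √(1-a))=1.129206624; dist=6371·c=7194.175 ≈ 7194.2 km; running total=48993.9 km
Leg 7 bearing: y=sinΔλ·cosφ2=-0.15924090, x=cosφ1·sinφ2-sinφ1·cosφ2·cosΔλ=0.88993879; θ=atan2(y, x)=-10.1448° <0 so +360° → 349.8552° ≈ 349.9°

Leg 1: dist=3889.0 km, bearing=228.3°
Leg 2: dist=3365.2 km, bearing=248.1°
Leg 3: dist=5612.6 km, bearing=192.4°
Leg 4: dist=18561.4 km, bearing=302.7°
Leg 5: dist=2777.6 km, bearing=194.5°
Leg 6: dist=7593.9 km, bearing=329.3°
Leg 7: dist=7194.2 km, bearing=349.9°
Total: 48993.9 km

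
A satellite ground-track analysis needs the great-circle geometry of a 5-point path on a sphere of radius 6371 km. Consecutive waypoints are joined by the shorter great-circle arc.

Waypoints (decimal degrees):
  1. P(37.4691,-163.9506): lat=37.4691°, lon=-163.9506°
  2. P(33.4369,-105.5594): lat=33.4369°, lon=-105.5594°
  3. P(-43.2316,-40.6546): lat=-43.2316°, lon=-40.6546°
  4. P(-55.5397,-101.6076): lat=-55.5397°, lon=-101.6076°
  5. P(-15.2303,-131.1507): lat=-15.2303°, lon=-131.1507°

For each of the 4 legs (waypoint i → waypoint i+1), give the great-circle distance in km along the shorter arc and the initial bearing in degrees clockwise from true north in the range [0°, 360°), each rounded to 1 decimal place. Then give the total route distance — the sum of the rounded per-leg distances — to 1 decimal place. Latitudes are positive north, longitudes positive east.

Leg 1: φ1=0.6539592, φ2=0.5835840, Δφ=-0.0703752, Δλ=1.0191187 rad; a=sin²(Δφ/2)+cosφ1·cosφ2·sin²(Δλ/2)=0.1588315956; c=2·atan2(√a, √(1-a))=0.819841878; dist=6371·c=5223.213 ≈ 5223.2 km; running total=5223.2 km
Leg 1 bearing: y=sinΔλ·cosφ2=0.71069314, x=cosφ1·sinφ2-sinφ1·cosφ2·cosΔλ=0.17126512; θ=atan2(y, x)=76.4510° ≈ 76.5°
Leg 2: φ1=0.5835840, φ2=-0.7545338, Δφ=-1.3381178, Δλ=1.1328025 rad; a=sin²(Δφ/2)+cosφ1·cosφ2·sin²(Δλ/2)=0.5597752768; c=2·atan2(√a, √(1-a))=1.690633504; dist=6371·c=10771.026 ≈ 10771.0 km; running total=15994.2 km
Leg 2 bearing: y=sinΔλ·cosφ2=0.65981514, x=cosφ1·sinφ2-sinφ1·cosφ2·cosΔλ=-0.74185689; θ=atan2(y, x)=138.3498° ≈ 138.3°
Leg 3: φ1=-0.7545338, φ2=-0.9693506, Δφ=-0.2148169, Δλ=-1.0638305 rad; a=sin²(Δφ/2)+cosφ1·cosφ2·sin²(Δλ/2)=0.1175412109; c=2·atan2(√a, √(1-a))=0.699882965; dist=6371·c=4458.954 ≈ 4459.0 km; running total=20453.2 km
Leg 3 bearing: y=sinΔλ·cosφ2=-0.49466531, x=cosφ1·sinφ2-sinφ1·cosφ2·cosΔλ=-0.41256191; θ=atan2(y, x)=-129.8289° <0 so +360° → 230.1711° ≈ 230.2°
Leg 4: φ1=-0.9693506, φ2=-0.2658189, Δφ=0.7035317, Δλ=-0.5156244 rad; a=sin²(Δφ/2)+cosφ1·cosφ2·sin²(Δλ/2)=0.1542104898; c=2·atan2(√a, √(1-a))=0.807123457; dist=6371·c=5142.184 ≈ 5142.2 km; running total=25595.4 km
Leg 4 bearing: y=sinΔλ·cosφ2=-0.47576010, x=cosφ1·sinφ2-sinφ1·cosφ2·cosΔλ=0.54348025; θ=atan2(y, x)=-41.1988° <0 so +360° → 318.8012° ≈ 318.8°

Leg 1: dist=5223.2 km, bearing=76.5°
Leg 2: dist=10771.0 km, bearing=138.3°
Leg 3: dist=4459.0 km, bearing=230.2°
Leg 4: dist=5142.2 km, bearing=318.8°
Total: 25595.4 km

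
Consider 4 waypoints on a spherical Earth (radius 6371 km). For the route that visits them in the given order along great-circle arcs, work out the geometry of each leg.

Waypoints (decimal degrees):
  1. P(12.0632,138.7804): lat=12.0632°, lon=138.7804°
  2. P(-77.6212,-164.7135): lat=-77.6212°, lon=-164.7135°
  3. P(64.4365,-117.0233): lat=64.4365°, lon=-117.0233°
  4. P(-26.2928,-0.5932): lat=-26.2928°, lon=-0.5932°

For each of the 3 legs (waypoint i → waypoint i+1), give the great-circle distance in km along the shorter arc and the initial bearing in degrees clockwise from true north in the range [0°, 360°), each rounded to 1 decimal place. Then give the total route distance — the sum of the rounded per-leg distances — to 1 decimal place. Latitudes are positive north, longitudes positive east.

Leg 1: dist=10571.7 km, bearing=169.7°
Leg 2: dist=16120.1 km, bearing=33.8°
Leg 3: dist=13885.5 km, bearing=78.1°
Total: 40577.3 km

Leg 1: φ1=0.2105426, φ2=-1.3547455, Δφ=-1.5652881, Δλ=-5.2969678 rad; a=sin²(Δφ/2)+cosφ1·cosφ2·sin²(Δλ/2)=0.5442211688; c=2·atan2(√a, √(1-a))=1.659354372; dist=6371·c=10571.747 ≈ 10571.7 km; running total=10571.7 km
Leg 1 bearing: y=sinΔλ·cosφ2=0.17877598, x=cosφ1·sinφ2-sinφ1·cosφ2·cosΔλ=-0.97990668; θ=atan2(y, x)=169.6606° ≈ 169.7°
Leg 2: φ1=-1.3547455, φ2=1.1246291, Δφ=2.4793746, Δλ=0.8323510 rad; a=sin²(Δφ/2)+cosφ1·cosφ2·sin²(Δλ/2)=0.9094332754; c=2·atan2(√a, √(1-a))=2.530229849; dist=6371·c=16120.094 ≈ 16120.1 km; running total=26691.8 km
Leg 2 bearing: y=sinΔλ·cosφ2=0.31910939, x=cosφ1·sinφ2-sinφ1·cosφ2·cosΔλ=0.47710247; θ=atan2(y, x)=33.7765° ≈ 33.8°
Leg 3: φ1=1.1246291, φ2=-0.4588959, Δφ=-1.5835250, Δλ=2.0320886 rad; a=sin²(Δφ/2)+cosφ1·cosφ2·sin²(Δλ/2)=0.7858966816; c=2·atan2(√a, √(1-a))=2.179486489; dist=6371·c=13885.508 ≈ 13885.5 km; running total=40577.3 km
Leg 3 bearing: y=sinΔλ·cosφ2=0.80283377, x=cosφ1·sinφ2-sinφ1·cosφ2·cosΔλ=0.16884988; θ=atan2(y, x)=78.1228° ≈ 78.1°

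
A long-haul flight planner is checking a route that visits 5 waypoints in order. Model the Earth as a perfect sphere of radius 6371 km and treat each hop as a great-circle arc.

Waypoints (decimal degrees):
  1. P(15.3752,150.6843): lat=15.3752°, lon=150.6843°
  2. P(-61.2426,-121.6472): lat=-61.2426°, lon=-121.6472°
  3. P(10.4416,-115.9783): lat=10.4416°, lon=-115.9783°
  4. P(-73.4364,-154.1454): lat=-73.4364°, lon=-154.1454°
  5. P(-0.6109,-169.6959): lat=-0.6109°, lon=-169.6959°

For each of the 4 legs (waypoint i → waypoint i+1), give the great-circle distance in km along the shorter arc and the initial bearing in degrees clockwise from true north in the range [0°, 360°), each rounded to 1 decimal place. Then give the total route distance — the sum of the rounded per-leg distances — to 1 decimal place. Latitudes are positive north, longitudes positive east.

Leg 1: dist=11378.7 km, bearing=150.5°
Leg 2: dist=7986.4 km, bearing=5.9°
Leg 3: dist=9709.9 km, bearing=190.2°
Leg 4: dist=8167.3 km, bearing=343.8°
Total: 37242.3 km

Leg 1: φ1=0.2683479, φ2=-1.0688850, Δφ=-1.3372329, Δλ=-4.7530813 rad; a=sin²(Δφ/2)+cosφ1·cosφ2·sin²(Δλ/2)=0.6067832497; c=2·atan2(√a, √(1-a))=1.786020566; dist=6371·c=11378.737 ≈ 11378.7 km; running total=11378.7 km
Leg 1 bearing: y=sinΔλ·cosφ2=0.48070373, x=cosφ1·sinφ2-sinφ1·cosφ2·cosΔλ=-0.85047826; θ=atan2(y, x)=150.5242° ≈ 150.5°
Leg 2: φ1=-1.0688850, φ2=0.1822403, Δφ=1.2511253, Δλ=0.0989410 rad; a=sin²(Δφ/2)+cosφ1·cosφ2·sin²(Δλ/2)=0.3440298429; c=2·atan2(√a, √(1-a))=1.253561760; dist=6371·c=7986.442 ≈ 7986.4 km; running total=19365.1 km
Leg 2 bearing: y=sinΔλ·cosφ2=0.09714385, x=cosφ1·sinφ2-sinφ1·cosφ2·cosΔλ=0.94512238; θ=atan2(y, x)=5.8685° ≈ 5.9°
Leg 3: φ1=0.1822403, φ2=-1.2817070, Δφ=-1.4639473, Δλ=-0.6661416 rad; a=sin²(Δφ/2)+cosφ1·cosφ2·sin²(Δλ/2)=0.4766457419; c=2·atan2(√a, √(1-a))=1.524070810; dist=6371·c=9709.855 ≈ 9709.9 km; running total=29075.0 km
Leg 3 bearing: y=sinΔλ·cosφ2=-0.17616688, x=cosφ1·sinφ2-sinφ1·cosφ2·cosΔλ=-0.98325152; θ=atan2(y, x)=-169.8422° <0 so +360° → 190.1578° ≈ 190.2°
Leg 4: φ1=-1.2817070, φ2=-0.0106622, Δφ=1.2710448, Δλ=-0.2714074 rad; a=sin²(Δφ/2)+cosφ1·cosφ2·sin²(Δλ/2)=0.3575760039; c=2·atan2(√a, √(1-a))=1.281948480; dist=6371·c=8167.294 ≈ 8167.3 km; running total=37242.3 km
Leg 4 bearing: y=sinΔλ·cosφ2=-0.26807237, x=cosφ1·sinφ2-sinφ1·cosφ2·cosΔλ=0.92032539; θ=atan2(y, x)=-16.2398° <0 so +360° → 343.7602° ≈ 343.8°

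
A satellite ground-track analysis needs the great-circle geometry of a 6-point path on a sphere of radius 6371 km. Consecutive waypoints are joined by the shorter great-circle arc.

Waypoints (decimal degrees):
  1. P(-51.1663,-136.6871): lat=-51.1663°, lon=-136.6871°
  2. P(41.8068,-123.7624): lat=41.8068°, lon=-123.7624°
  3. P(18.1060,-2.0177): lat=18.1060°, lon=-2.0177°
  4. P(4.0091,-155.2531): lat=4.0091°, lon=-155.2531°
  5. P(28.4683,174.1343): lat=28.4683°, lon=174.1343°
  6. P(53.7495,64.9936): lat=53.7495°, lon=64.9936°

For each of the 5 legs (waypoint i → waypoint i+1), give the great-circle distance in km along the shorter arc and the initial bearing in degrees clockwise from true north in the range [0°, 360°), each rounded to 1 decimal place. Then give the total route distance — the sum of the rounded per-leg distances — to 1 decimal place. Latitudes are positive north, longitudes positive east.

Leg 1: dist=10413.7 km, bearing=9.6°
Leg 2: dist=11067.4 km, bearing=55.0°
Leg 3: dist=16187.0 km, bearing=307.4°
Leg 4: dist=4225.1 km, bearing=313.4°
Leg 5: dist=8633.7 km, bearing=325.1°
Total: 50526.9 km

Leg 1: φ1=-0.8930204, φ2=0.7296663, Δφ=1.6226867, Δλ=0.2255786 rad; a=sin²(Δφ/2)+cosφ1·cosφ2·sin²(Δλ/2)=0.5318545004; c=2·atan2(√a, √(1-a))=1.634548504; dist=6371·c=10413.709 ≈ 10413.7 km; running total=10413.7 km
Leg 1 bearing: y=sinΔλ·cosφ2=0.16672315, x=cosφ1·sinφ2-sinφ1·cosφ2·cosΔλ=0.98394337; θ=atan2(y, x)=9.6171° ≈ 9.6°
Leg 2: φ1=0.7296663, φ2=0.3160093, Δφ=-0.4136570, Δλ=2.1248459 rad; a=sin²(Δφ/2)+cosφ1·cosφ2·sin²(Δλ/2)=0.5827951698; c=2·atan2(√a, √(1-a))=1.737152912; dist=6371·c=11067.401 ≈ 11067.4 km; running total=21481.1 km
Leg 2 bearing: y=sinΔλ·cosφ2=0.80829176, x=cosφ1·sinφ2-sinφ1·cosφ2·cosΔλ=0.56501705; θ=atan2(y, x)=55.0454° ≈ 55.0°
Leg 3: φ1=0.3160093, φ2=0.0699720, Δφ=-0.2460373, Δλ=-2.6744623 rad; a=sin²(Δφ/2)+cosφ1·cosφ2·sin²(Δλ/2)=0.9124239369; c=2·atan2(√a, √(1-a))=2.540729393; dist=6371·c=16186.987 ≈ 16187.0 km; running total=37668.1 km
Leg 3 bearing: y=sinΔλ·cosφ2=-0.44922401, x=cosφ1·sinφ2-sinφ1·cosφ2·cosΔλ=0.34325468; θ=atan2(y, x)=-52.6163° <0 so +360° → 307.3837° ≈ 307.4°
Leg 4: φ1=0.0699720, φ2=0.4968656, Δφ=0.4268936, Δλ=5.7488946 rad; a=sin²(Δφ/2)+cosφ1·cosφ2·sin²(Δλ/2)=0.1059806574; c=2·atan2(√a, √(1-a))=0.663179746; dist=6371·c=4225.118 ≈ 4225.1 km; running total=41893.2 km
Leg 4 bearing: y=sinΔλ·cosφ2=-0.44765501, x=cosφ1·sinφ2-sinφ1·cosφ2·cosΔλ=0.42261096; θ=atan2(y, x)=-46.6484° <0 so +360° → 313.3516° ≈ 313.4°
Leg 5: φ1=0.4968656, φ2=0.9381057, Δφ=0.4412402, Δλ=-1.9048646 rad; a=sin²(Δφ/2)+cosφ1·cosφ2·sin²(Δλ/2)=0.3930171280; c=2·atan2(√a, √(1-a))=1.355163396; dist=6371·c=8633.746 ≈ 8633.7 km; running total=50526.9 km
Leg 5 bearing: y=sinΔλ·cosφ2=-0.55862647, x=cosφ1·sinφ2-sinφ1·cosφ2·cosΔλ=0.80134582; θ=atan2(y, x)=-34.8808° <0 so +360° → 325.1192° ≈ 325.1°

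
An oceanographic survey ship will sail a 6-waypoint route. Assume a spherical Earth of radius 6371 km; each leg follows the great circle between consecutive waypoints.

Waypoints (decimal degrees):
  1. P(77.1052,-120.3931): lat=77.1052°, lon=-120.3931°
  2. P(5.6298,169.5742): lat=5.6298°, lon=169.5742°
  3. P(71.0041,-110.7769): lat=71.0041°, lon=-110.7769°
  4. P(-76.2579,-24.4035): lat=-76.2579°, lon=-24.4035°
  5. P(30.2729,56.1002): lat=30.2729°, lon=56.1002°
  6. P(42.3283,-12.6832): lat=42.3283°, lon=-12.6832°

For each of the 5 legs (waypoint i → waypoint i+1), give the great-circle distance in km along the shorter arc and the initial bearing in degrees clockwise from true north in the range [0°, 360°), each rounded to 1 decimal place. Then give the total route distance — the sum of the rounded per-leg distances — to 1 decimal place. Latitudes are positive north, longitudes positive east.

Leg 1: dist=8909.7 km, bearing=251.7°
Leg 2: dist=9042.1 km, bearing=18.9°
Leg 3: dist=17347.0 km, bearing=144.3°
Leg 4: dist=13023.0 km, bearing=73.1°
Leg 5: dist=6139.4 km, bearing=302.9°
Total: 54461.2 km

Leg 1: φ1=1.3457396, φ2=0.0982585, Δφ=-1.2474811, Δλ=5.0608841 rad; a=sin²(Δφ/2)+cosφ1·cosφ2·sin²(Δλ/2)=0.4142674676; c=2·atan2(√a, √(1-a))=1.398479761; dist=6371·c=8909.715 ≈ 8909.7 km; running total=8909.7 km
Leg 1 bearing: y=sinΔλ·cosφ2=-0.93535413, x=cosφ1·sinφ2-sinφ1·cosφ2·cosΔλ=-0.30937418; θ=atan2(y, x)=-108.3020° <0 so +360° → 251.6980° ≈ 251.7°
Leg 2: φ1=0.0982585, φ2=1.2392553, Δφ=1.1409968, Δλ=-4.8930498 rad; a=sin²(Δφ/2)+cosφ1·cosφ2·sin²(Δλ/2)=0.4245190769; c=2·atan2(√a, √(1-a))=1.419255129; dist=6371·c=9042.074 ≈ 9042.1 km; running total=17951.8 km
Leg 2 bearing: y=sinΔλ·cosφ2=0.32020303, x=cosφ1·sinφ2-sinφ1·cosφ2·cosΔλ=0.93524357; θ=atan2(y, x)=18.8999° ≈ 18.9°
Leg 3: φ1=1.2392553, φ2=-1.3309514, Δφ=-2.5702068, Δλ=1.5075002 rad; a=sin²(Δφ/2)+cosφ1·cosφ2·sin²(Δλ/2)=0.9567922904; c=2·atan2(√a, √(1-a))=2.722809832; dist=6371·c=17347.021 ≈ 17347.0 km; running total=35298.8 km
Leg 3 bearing: y=sinΔλ·cosφ2=0.23707626, x=cosφ1·sinφ2-sinφ1·cosφ2·cosΔλ=-0.33039077; θ=atan2(y, x)=144.3382° ≈ 144.3°
Leg 4: φ1=-1.3309514, φ2=0.5283618, Δφ=1.8593132, Δλ=1.4050546 rad; a=sin²(Δφ/2)+cosφ1·cosφ2·sin²(Δλ/2)=0.7279204669; c=2·atan2(√a, √(1-a))=2.044113117; dist=6371·c=13023.045 ≈ 13023.0 km; running total=48321.8 km
Leg 4 bearing: y=sinΔλ·cosφ2=0.85179907, x=cosφ1·sinφ2-sinφ1·cosφ2·cosΔλ=0.25816156; θ=atan2(y, x)=73.1391° ≈ 73.1°
Leg 5: φ1=0.5283618, φ2=0.7387682, Δφ=0.2104064, Δλ=-1.2004968 rad; a=sin²(Δφ/2)+cosφ1·cosφ2·sin²(Δλ/2)=0.2147367929; c=2·atan2(√a, √(1-a))=0.963649646; dist=6371·c=6139.412 ≈ 6139.4 km; running total=54461.2 km
Leg 5 bearing: y=sinΔλ·cosφ2=-0.68918818, x=cosφ1·sinφ2-sinφ1·cosφ2·cosΔλ=0.44667579; θ=atan2(y, x)=-57.0520° <0 so +360° → 302.9480° ≈ 302.9°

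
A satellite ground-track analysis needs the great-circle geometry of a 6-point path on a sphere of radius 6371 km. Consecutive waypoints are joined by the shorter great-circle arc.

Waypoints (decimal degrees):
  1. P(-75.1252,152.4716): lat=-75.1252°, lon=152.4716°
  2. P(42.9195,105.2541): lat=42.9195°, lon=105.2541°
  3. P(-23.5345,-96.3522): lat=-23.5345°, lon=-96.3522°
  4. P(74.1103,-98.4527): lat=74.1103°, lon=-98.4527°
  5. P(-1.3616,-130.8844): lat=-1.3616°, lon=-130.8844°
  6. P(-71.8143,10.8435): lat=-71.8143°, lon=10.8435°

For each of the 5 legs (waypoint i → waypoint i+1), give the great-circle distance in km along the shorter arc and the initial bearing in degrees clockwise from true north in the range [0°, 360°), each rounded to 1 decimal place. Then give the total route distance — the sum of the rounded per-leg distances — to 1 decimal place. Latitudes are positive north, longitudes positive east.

Leg 1: φ1=-1.3111821, φ2=0.7490866, Δφ=2.0602687, Δλ=-0.8241008 rad; a=sin²(Δφ/2)+cosφ1·cosφ2·sin²(Δλ/2)=0.7652321044; c=2·atan2(√a, √(1-a))=2.129944403; dist=6371·c=13569.876 ≈ 13569.9 km; running total=13569.9 km
Leg 1 bearing: y=sinΔλ·cosφ2=-0.53747053, x=cosφ1·sinφ2-sinφ1·cosφ2·cosΔλ=0.65554035; θ=atan2(y, x)=-39.3480° <0 so +360° → 320.6520° ≈ 320.7°
Leg 2: φ1=0.7490866, φ2=-0.4107545, Δφ=-1.1598411, Δλ=-3.5186937 rad; a=sin²(Δφ/2)+cosφ1·cosφ2·sin²(Δλ/2)=0.9480672603; c=2·atan2(√a, √(1-a))=2.681777446; dist=6371·c=17085.604 ≈ 17085.6 km; running total=30655.5 km
Leg 2 bearing: y=sinΔλ·cosφ2=0.33759761, x=cosφ1·sinφ2-sinφ1·cosφ2·cosΔλ=0.28804648; θ=atan2(y, x)=49.5284° ≈ 49.5°
Leg 3: φ1=-0.4107545, φ2=1.2934687, Δφ=1.7042233, Δλ=-0.0366606 rad; a=sin²(Δφ/2)+cosφ1·cosφ2·sin²(Δλ/2)=0.5666000253; c=2·atan2(√a, √(1-a))=1.704393434; dist=6371·c=10858.691 ≈ 10858.7 km; running total=41514.2 km
Leg 3 bearing: y=sinΔλ·cosφ2=-0.01003493, x=cosφ1·sinφ2-sinφ1·cosφ2·cosΔλ=0.99103837; θ=atan2(y, x)=-0.5801° <0 so +360° → 359.4199° ≈ 359.4°
Leg 4: φ1=1.2934687, φ2=-0.0237644, Δφ=-1.3172331, Δλ=-0.5660399 rad; a=sin²(Δφ/2)+cosφ1·cosφ2·sin²(Δλ/2)=0.3959176194; c=2·atan2(√a, √(1-a))=1.361098085; dist=6371·c=8671.556 ≈ 8671.6 km; running total=50185.8 km
Leg 4 bearing: y=sinΔλ·cosφ2=-0.53614243, x=cosφ1·sinφ2-sinφ1·cosφ2·cosΔλ=-0.81805790; θ=atan2(y, x)=-146.7598° <0 so +360° → 213.2402° ≈ 213.2°
Leg 5: φ1=-0.0237644, φ2=-1.2533960, Δφ=-1.2296316, Δλ=2.4736185 rad; a=sin²(Δφ/2)+cosφ1·cosφ2·sin²(Δλ/2)=0.6111883605; c=2·atan2(√a, √(1-a))=1.795047883; dist=6371·c=11436.250 ≈ 11436.3 km; running total=61622.1 km
Leg 5 bearing: y=sinΔλ·cosφ2=0.19331239, x=cosφ1·sinφ2-sinφ1·cosφ2·cosΔλ=-0.95560395; θ=atan2(y, x)=168.5638° ≈ 168.6°

Leg 1: dist=13569.9 km, bearing=320.7°
Leg 2: dist=17085.6 km, bearing=49.5°
Leg 3: dist=10858.7 km, bearing=359.4°
Leg 4: dist=8671.6 km, bearing=213.2°
Leg 5: dist=11436.3 km, bearing=168.6°
Total: 61622.1 km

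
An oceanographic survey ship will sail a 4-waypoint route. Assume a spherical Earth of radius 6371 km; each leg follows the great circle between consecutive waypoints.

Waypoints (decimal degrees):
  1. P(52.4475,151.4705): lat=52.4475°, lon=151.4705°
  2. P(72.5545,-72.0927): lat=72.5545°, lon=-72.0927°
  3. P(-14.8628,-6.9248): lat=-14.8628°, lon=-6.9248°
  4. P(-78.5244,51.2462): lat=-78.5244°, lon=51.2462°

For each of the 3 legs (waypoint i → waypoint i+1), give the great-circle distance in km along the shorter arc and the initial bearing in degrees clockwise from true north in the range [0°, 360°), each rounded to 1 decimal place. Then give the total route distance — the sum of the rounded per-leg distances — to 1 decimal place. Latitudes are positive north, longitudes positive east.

Leg 1: φ1=0.9153816, φ2=1.2663149, Δφ=0.3509334, Δλ=-3.9019139 rad; a=sin²(Δφ/2)+cosφ1·cosφ2·sin²(Δλ/2)=0.1880377810; c=2·atan2(√a, √(1-a))=0.897041857; dist=6371·c=5715.054 ≈ 5715.1 km; running total=5715.1 km
Leg 1 bearing: y=sinΔλ·cosφ2=0.20660741, x=cosφ1·sinφ2-sinφ1·cosφ2·cosΔλ=0.75367876; θ=atan2(y, x)=15.3300° ≈ 15.3°
Leg 2: φ1=1.2663149, φ2=-0.2594048, Δφ=-1.5257197, Δλ=1.1373944 rad; a=sin²(Δφ/2)+cosφ1·cosφ2·sin²(Δλ/2)=0.5615077721; c=2·atan2(√a, √(1-a))=1.694124265; dist=6371·c=10793.266 ≈ 10793.3 km; running total=16508.4 km
Leg 2 bearing: y=sinΔλ·cosφ2=0.87717853, x=cosφ1·sinφ2-sinφ1·cosφ2·cosΔλ=-0.46413899; θ=atan2(y, x)=117.8845° ≈ 117.9°
Leg 3: φ1=-0.2594048, φ2=-1.3705093, Δφ=-1.1111045, Δλ=1.0152755 rad; a=sin²(Δφ/2)+cosφ1·cosφ2·sin²(Δλ/2)=0.3236045331; c=2·atan2(√a, √(1-a))=1.210244178; dist=6371·c=7710.466 ≈ 7710.5 km; running total=24218.9 km
Leg 3 bearing: y=sinΔλ·cosφ2=0.16903358, x=cosφ1·sinφ2-sinφ1·cosφ2·cosΔλ=-0.92030767; θ=atan2(y, x)=169.5924° ≈ 169.6°

Leg 1: dist=5715.1 km, bearing=15.3°
Leg 2: dist=10793.3 km, bearing=117.9°
Leg 3: dist=7710.5 km, bearing=169.6°
Total: 24218.9 km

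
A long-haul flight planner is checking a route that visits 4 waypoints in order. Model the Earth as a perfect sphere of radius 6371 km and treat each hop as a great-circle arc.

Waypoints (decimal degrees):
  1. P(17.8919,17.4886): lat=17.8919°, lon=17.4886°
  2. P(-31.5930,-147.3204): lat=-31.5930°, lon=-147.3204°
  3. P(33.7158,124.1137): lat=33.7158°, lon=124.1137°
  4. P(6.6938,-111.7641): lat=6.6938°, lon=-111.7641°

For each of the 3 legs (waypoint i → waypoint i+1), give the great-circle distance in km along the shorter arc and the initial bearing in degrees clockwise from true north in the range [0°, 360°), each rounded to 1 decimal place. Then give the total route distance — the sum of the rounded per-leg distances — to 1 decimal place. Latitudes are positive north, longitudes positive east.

Leg 1: dist=17857.9 km, bearing=222.2°
Leg 2: dist=11769.6 km, bearing=300.2°
Leg 3: dist=12620.5 km, bearing=63.7°
Total: 42248.0 km

Leg 1: φ1=0.3122726, φ2=-0.5514019, Δφ=-0.8636744, Δλ=-2.8764597 rad; a=sin²(Δφ/2)+cosφ1·cosφ2·sin²(Δλ/2)=0.9716102201; c=2·atan2(√a, √(1-a))=2.802992102; dist=6371·c=17857.863 ≈ 17857.9 km; running total=17857.9 km
Leg 1 bearing: y=sinΔλ·cosφ2=-0.22320125, x=cosφ1·sinφ2-sinφ1·cosφ2·cosΔλ=-0.24600082; θ=atan2(y, x)=-137.7819° <0 so +360° → 222.2181° ≈ 222.2°
Leg 2: φ1=-0.5514019, φ2=0.5884517, Δφ=1.1398536, Δλ=4.7374187 rad; a=sin²(Δφ/2)+cosφ1·cosφ2·sin²(Δλ/2)=0.6365304229; c=2·atan2(√a, √(1-a))=1.847369691; dist=6371·c=11769.592 ≈ 11769.6 km; running total=29627.5 km
Leg 2 bearing: y=sinΔλ·cosφ2=-0.83154054, x=cosφ1·sinφ2-sinφ1·cosφ2·cosΔλ=0.48371283; θ=atan2(y, x)=-59.8131° <0 so +360° → 300.1869° ≈ 300.2°
Leg 3: φ1=0.5884517, φ2=0.1168288, Δφ=-0.4716229, Δλ=-4.1168442 rad; a=sin²(Δφ/2)+cosφ1·cosφ2·sin²(Δλ/2)=0.6993625073; c=2·atan2(√a, √(1-a))=1.980922471; dist=6371·c=12620.457 ≈ 12620.5 km; running total=42248.0 km
Leg 3 bearing: y=sinΔλ·cosφ2=0.82219986, x=cosφ1·sinφ2-sinφ1·cosφ2·cosΔλ=0.40620900; θ=atan2(y, x)=63.7083° ≈ 63.7°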